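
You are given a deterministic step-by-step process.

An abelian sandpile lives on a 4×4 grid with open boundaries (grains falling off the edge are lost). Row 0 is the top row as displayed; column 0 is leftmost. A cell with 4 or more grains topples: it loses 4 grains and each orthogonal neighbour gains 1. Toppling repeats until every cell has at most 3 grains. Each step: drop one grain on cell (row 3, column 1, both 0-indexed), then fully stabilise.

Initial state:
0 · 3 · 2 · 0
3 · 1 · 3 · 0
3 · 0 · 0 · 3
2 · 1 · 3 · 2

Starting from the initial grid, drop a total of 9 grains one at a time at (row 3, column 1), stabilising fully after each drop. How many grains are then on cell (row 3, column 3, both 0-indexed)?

t=0: 0 · 3 · 2 · 0
3 · 1 · 3 · 0
3 · 0 · 0 · 3
2 · 1 · 3 · 2
t=1: 0 · 3 · 2 · 0
3 · 1 · 3 · 0
3 · 0 · 0 · 3
2 · 2 · 3 · 2
t=2: 0 · 3 · 2 · 0
3 · 1 · 3 · 0
3 · 0 · 0 · 3
2 · 3 · 3 · 2
t=3: 0 · 3 · 2 · 0
3 · 1 · 3 · 0
3 · 1 · 1 · 3
3 · 1 · 0 · 3
t=4: 0 · 3 · 2 · 0
3 · 1 · 3 · 0
3 · 1 · 1 · 3
3 · 2 · 0 · 3
t=5: 0 · 3 · 2 · 0
3 · 1 · 3 · 0
3 · 1 · 1 · 3
3 · 3 · 0 · 3
t=6: 1 · 3 · 2 · 0
0 · 2 · 3 · 0
1 · 3 · 1 · 3
1 · 1 · 1 · 3
t=7: 1 · 3 · 2 · 0
0 · 2 · 3 · 0
1 · 3 · 1 · 3
1 · 2 · 1 · 3
t=8: 1 · 3 · 2 · 0
0 · 2 · 3 · 0
1 · 3 · 1 · 3
1 · 3 · 1 · 3
t=9: 1 · 3 · 2 · 0
0 · 3 · 3 · 0
2 · 0 · 2 · 3
2 · 1 · 2 · 3

3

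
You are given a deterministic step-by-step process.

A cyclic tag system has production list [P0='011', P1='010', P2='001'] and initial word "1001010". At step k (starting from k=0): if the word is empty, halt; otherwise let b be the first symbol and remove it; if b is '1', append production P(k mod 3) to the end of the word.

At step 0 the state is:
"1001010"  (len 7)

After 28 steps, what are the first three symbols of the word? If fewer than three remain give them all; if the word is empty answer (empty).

gen 0: "1001010"  (len 7)
gen 1: "001010011"  (len 9)
gen 2: "01010011"  (len 8)
gen 3: "1010011"  (len 7)
gen 4: "010011011"  (len 9)
gen 5: "10011011"  (len 8)
gen 6: "0011011001"  (len 10)
gen 7: "011011001"  (len 9)
gen 8: "11011001"  (len 8)
gen 9: "1011001001"  (len 10)
gen 10: "011001001011"  (len 12)
gen 11: "11001001011"  (len 11)
gen 12: "1001001011001"  (len 13)
gen 13: "001001011001011"  (len 15)
gen 14: "01001011001011"  (len 14)
gen 15: "1001011001011"  (len 13)
gen 16: "001011001011011"  (len 15)
gen 17: "01011001011011"  (len 14)
gen 18: "1011001011011"  (len 13)
gen 19: "011001011011011"  (len 15)
gen 20: "11001011011011"  (len 14)
gen 21: "1001011011011001"  (len 16)
gen 22: "001011011011001011"  (len 18)
gen 23: "01011011011001011"  (len 17)
gen 24: "1011011011001011"  (len 16)
gen 25: "011011011001011011"  (len 18)
gen 26: "11011011001011011"  (len 17)
gen 27: "1011011001011011001"  (len 19)
gen 28: "011011001011011001011"  (len 21)

011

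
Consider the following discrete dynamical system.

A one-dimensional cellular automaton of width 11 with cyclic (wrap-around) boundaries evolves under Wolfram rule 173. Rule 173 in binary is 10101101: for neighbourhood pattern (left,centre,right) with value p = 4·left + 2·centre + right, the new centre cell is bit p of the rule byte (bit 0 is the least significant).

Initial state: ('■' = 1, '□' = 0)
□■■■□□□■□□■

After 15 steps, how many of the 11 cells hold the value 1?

7

t=0: □■■■□□□■□□■
t=1: ■■■□□■□■□□■
t=2: ■■□□□■■■□□■
t=3: ■□□■□■■□□□■
t=4: □□□■■■□□■□■
t=5: □■□■■□□□■■■
t=6: ■■■■□□■□■■□
t=7: ■■■□□□■■■□■
t=8: ■■□□■□■■□■■
t=9: ■□□□■■■□■■■
t=10: □□■□■■□■■■■
t=11: □□■■■□■■■■□
t=12: ■□■■□■■■■□□
t=13: ■■■□■■■■□□□
t=14: ■■□■■■■□□■□
t=15: ■□■■■■□□□■■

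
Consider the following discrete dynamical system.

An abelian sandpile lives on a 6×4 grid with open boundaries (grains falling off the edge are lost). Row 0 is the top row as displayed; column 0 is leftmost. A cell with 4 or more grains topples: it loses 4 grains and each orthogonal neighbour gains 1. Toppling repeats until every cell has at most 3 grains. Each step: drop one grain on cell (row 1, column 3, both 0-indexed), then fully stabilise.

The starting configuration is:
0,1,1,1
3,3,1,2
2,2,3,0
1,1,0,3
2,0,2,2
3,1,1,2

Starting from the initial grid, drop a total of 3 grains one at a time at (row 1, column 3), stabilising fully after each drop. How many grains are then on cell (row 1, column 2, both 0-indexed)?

0) 0,1,1,1
3,3,1,2
2,2,3,0
1,1,0,3
2,0,2,2
3,1,1,2
1) 0,1,1,1
3,3,1,3
2,2,3,0
1,1,0,3
2,0,2,2
3,1,1,2
2) 0,1,1,2
3,3,2,0
2,2,3,1
1,1,0,3
2,0,2,2
3,1,1,2
3) 0,1,1,2
3,3,2,1
2,2,3,1
1,1,0,3
2,0,2,2
3,1,1,2

2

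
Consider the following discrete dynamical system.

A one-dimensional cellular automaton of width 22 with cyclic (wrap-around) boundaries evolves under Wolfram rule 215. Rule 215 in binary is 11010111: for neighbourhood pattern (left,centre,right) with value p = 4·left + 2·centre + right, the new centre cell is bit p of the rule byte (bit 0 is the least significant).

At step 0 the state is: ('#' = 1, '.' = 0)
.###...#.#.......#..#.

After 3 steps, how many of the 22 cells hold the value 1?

[0] .###...#.#.......#..#.
[1] #.######.#############
[2] #..#####..############
[3] ###.######.###########

20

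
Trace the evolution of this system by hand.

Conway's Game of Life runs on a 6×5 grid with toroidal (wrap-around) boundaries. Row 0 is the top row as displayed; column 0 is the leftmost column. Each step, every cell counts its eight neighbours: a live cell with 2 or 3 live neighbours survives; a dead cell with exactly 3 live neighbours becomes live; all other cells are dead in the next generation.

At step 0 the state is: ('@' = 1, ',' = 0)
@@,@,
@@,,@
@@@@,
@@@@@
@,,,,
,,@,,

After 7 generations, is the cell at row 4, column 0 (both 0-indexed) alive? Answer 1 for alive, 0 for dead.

[0] @@,@,
@@,,@
@@@@,
@@@@@
@,,,,
,,@,,
[1] ,,,@,
,,,,,
,,,,,
,,,,,
@,,,,
@,@,@
[2] ,,,@@
,,,,,
,,,,,
,,,,,
@@,,@
@@,@@
[3] ,,@@,
,,,,,
,,,,,
@,,,,
,@@@,
,@,,,
[4] ,,@,,
,,,,,
,,,,,
,@@,,
@@@,,
,@,,,
[5] ,,,,,
,,,,,
,,,,,
@,@,,
@,,,,
@,,,,
[6] ,,,,,
,,,,,
,,,,,
,@,,,
@,,,@
,,,,,
[7] ,,,,,
,,,,,
,,,,,
@,,,,
@,,,,
,,,,,

1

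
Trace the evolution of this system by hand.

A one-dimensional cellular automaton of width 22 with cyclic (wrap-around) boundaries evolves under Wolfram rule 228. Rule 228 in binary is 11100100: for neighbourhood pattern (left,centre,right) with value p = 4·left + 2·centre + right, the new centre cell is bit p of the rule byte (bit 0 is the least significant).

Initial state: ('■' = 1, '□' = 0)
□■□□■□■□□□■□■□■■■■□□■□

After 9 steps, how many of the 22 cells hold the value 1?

k=0  □■□□■□■□□□■□■□■■■■□□■□
k=1  □■□□■■■□□□■■■■□■■■□□■□
k=2  □■□□□■■□□□□■■■■□■■□□■□
k=3  □■□□□□■□□□□□■■■■□■□□■□
k=4  □■□□□□■□□□□□□■■■■■□□■□
k=5  □■□□□□■□□□□□□□■■■■□□■□
k=6  □■□□□□■□□□□□□□□■■■□□■□
k=7  □■□□□□■□□□□□□□□□■■□□■□
k=8  □■□□□□■□□□□□□□□□□■□□■□
k=9  □■□□□□■□□□□□□□□□□■□□■□

4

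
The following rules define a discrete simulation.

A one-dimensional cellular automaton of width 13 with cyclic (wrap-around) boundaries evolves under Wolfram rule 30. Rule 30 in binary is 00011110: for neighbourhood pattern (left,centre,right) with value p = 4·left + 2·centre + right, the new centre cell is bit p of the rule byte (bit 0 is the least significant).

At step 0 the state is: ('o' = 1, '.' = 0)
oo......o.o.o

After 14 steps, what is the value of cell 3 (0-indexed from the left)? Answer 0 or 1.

1

k=0  oo......o.o.o
k=1  ..o....oo.o.o
k=2  oooo..oo..o.o
k=3  ....ooo.ooo.o
k=4  o..oo...o...o
k=5  .ooo.o.ooo.oo
k=6  .o...o.o...o.
k=7  ooo.oo.oo.ooo
k=8  ....o..o..o..
k=9  ...ooooooooo.
k=10  ..oo........o
k=11  ooo.o......oo
k=12  ....oo....oo.
k=13  ...oo.o..oo.o
k=14  o.oo..oooo..o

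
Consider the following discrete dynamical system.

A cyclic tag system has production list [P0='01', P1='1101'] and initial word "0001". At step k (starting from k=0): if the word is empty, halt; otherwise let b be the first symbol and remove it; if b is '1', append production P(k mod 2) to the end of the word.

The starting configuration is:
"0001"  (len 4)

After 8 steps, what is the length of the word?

10

0) "0001"  (len 4)
1) "001"  (len 3)
2) "01"  (len 2)
3) "1"  (len 1)
4) "1101"  (len 4)
5) "10101"  (len 5)
6) "01011101"  (len 8)
7) "1011101"  (len 7)
8) "0111011101"  (len 10)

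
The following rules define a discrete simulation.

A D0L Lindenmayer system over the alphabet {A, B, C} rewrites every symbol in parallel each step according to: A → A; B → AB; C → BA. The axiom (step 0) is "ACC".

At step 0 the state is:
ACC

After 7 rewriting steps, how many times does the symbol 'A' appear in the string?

15

step 0: ACC
step 1: ABABA
step 2: AABAABA
step 3: AAABAAABA
step 4: AAAABAAAABA
step 5: AAAAABAAAAABA
step 6: AAAAAABAAAAAABA
step 7: AAAAAAABAAAAAAABA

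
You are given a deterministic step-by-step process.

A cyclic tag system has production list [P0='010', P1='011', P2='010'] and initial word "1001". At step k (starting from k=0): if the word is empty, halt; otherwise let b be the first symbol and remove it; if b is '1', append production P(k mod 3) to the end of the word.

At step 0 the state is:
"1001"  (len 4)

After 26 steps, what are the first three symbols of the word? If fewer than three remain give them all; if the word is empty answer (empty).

100

gen 0: "1001"  (len 4)
gen 1: "001010"  (len 6)
gen 2: "01010"  (len 5)
gen 3: "1010"  (len 4)
gen 4: "010010"  (len 6)
gen 5: "10010"  (len 5)
gen 6: "0010010"  (len 7)
gen 7: "010010"  (len 6)
gen 8: "10010"  (len 5)
gen 9: "0010010"  (len 7)
gen 10: "010010"  (len 6)
gen 11: "10010"  (len 5)
gen 12: "0010010"  (len 7)
gen 13: "010010"  (len 6)
gen 14: "10010"  (len 5)
gen 15: "0010010"  (len 7)
gen 16: "010010"  (len 6)
gen 17: "10010"  (len 5)
gen 18: "0010010"  (len 7)
gen 19: "010010"  (len 6)
gen 20: "10010"  (len 5)
gen 21: "0010010"  (len 7)
gen 22: "010010"  (len 6)
gen 23: "10010"  (len 5)
gen 24: "0010010"  (len 7)
gen 25: "010010"  (len 6)
gen 26: "10010"  (len 5)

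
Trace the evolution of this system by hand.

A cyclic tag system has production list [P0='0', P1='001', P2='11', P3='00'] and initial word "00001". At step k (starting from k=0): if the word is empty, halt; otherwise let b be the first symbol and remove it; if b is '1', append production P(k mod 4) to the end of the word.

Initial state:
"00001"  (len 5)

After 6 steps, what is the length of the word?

0

t=0: "00001"  (len 5)
t=1: "0001"  (len 4)
t=2: "001"  (len 3)
t=3: "01"  (len 2)
t=4: "1"  (len 1)
t=5: "0"  (len 1)
t=6: (halted — word empty)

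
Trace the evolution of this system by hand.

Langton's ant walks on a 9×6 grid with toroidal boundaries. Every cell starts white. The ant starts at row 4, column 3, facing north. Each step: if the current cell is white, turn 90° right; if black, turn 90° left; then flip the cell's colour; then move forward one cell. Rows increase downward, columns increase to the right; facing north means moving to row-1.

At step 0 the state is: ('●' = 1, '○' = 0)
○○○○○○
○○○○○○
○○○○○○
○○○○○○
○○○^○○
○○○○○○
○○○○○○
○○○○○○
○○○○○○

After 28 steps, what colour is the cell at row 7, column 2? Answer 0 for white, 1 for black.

1

k=0  ○○○○○○
○○○○○○
○○○○○○
○○○○○○
○○○^○○
○○○○○○
○○○○○○
○○○○○○
○○○○○○
k=1  ○○○○○○
○○○○○○
○○○○○○
○○○○○○
○○○●>○
○○○○○○
○○○○○○
○○○○○○
○○○○○○
k=2  ○○○○○○
○○○○○○
○○○○○○
○○○○○○
○○○●●○
○○○○v○
○○○○○○
○○○○○○
○○○○○○
k=3  ○○○○○○
○○○○○○
○○○○○○
○○○○○○
○○○●●○
○○○<●○
○○○○○○
○○○○○○
○○○○○○
k=4  ○○○○○○
○○○○○○
○○○○○○
○○○○○○
○○○^●○
○○○●●○
○○○○○○
○○○○○○
○○○○○○
k=5  ○○○○○○
○○○○○○
○○○○○○
○○○○○○
○○<○●○
○○○●●○
○○○○○○
○○○○○○
○○○○○○
k=6  ○○○○○○
○○○○○○
○○○○○○
○○^○○○
○○●○●○
○○○●●○
○○○○○○
○○○○○○
○○○○○○
k=7  ○○○○○○
○○○○○○
○○○○○○
○○●>○○
○○●○●○
○○○●●○
○○○○○○
○○○○○○
○○○○○○
k=8  ○○○○○○
○○○○○○
○○○○○○
○○●●○○
○○●v●○
○○○●●○
○○○○○○
○○○○○○
○○○○○○
k=9  ○○○○○○
○○○○○○
○○○○○○
○○●●○○
○○<●●○
○○○●●○
○○○○○○
○○○○○○
○○○○○○
k=10  ○○○○○○
○○○○○○
○○○○○○
○○●●○○
○○○●●○
○○v●●○
○○○○○○
○○○○○○
○○○○○○
k=11  ○○○○○○
○○○○○○
○○○○○○
○○●●○○
○○○●●○
○<●●●○
○○○○○○
○○○○○○
○○○○○○
k=12  ○○○○○○
○○○○○○
○○○○○○
○○●●○○
○^○●●○
○●●●●○
○○○○○○
○○○○○○
○○○○○○
k=13  ○○○○○○
○○○○○○
○○○○○○
○○●●○○
○●>●●○
○●●●●○
○○○○○○
○○○○○○
○○○○○○
k=14  ○○○○○○
○○○○○○
○○○○○○
○○●●○○
○●●●●○
○●v●●○
○○○○○○
○○○○○○
○○○○○○
k=15  ○○○○○○
○○○○○○
○○○○○○
○○●●○○
○●●●●○
○●○>●○
○○○○○○
○○○○○○
○○○○○○
k=16  ○○○○○○
○○○○○○
○○○○○○
○○●●○○
○●●^●○
○●○○●○
○○○○○○
○○○○○○
○○○○○○
k=17  ○○○○○○
○○○○○○
○○○○○○
○○●●○○
○●<○●○
○●○○●○
○○○○○○
○○○○○○
○○○○○○
k=18  ○○○○○○
○○○○○○
○○○○○○
○○●●○○
○●○○●○
○●v○●○
○○○○○○
○○○○○○
○○○○○○
k=19  ○○○○○○
○○○○○○
○○○○○○
○○●●○○
○●○○●○
○<●○●○
○○○○○○
○○○○○○
○○○○○○
k=20  ○○○○○○
○○○○○○
○○○○○○
○○●●○○
○●○○●○
○○●○●○
○v○○○○
○○○○○○
○○○○○○
k=21  ○○○○○○
○○○○○○
○○○○○○
○○●●○○
○●○○●○
○○●○●○
<●○○○○
○○○○○○
○○○○○○
k=22  ○○○○○○
○○○○○○
○○○○○○
○○●●○○
○●○○●○
^○●○●○
●●○○○○
○○○○○○
○○○○○○
k=23  ○○○○○○
○○○○○○
○○○○○○
○○●●○○
○●○○●○
●>●○●○
●●○○○○
○○○○○○
○○○○○○
k=24  ○○○○○○
○○○○○○
○○○○○○
○○●●○○
○●○○●○
●●●○●○
●v○○○○
○○○○○○
○○○○○○
k=25  ○○○○○○
○○○○○○
○○○○○○
○○●●○○
○●○○●○
●●●○●○
●○>○○○
○○○○○○
○○○○○○
k=26  ○○○○○○
○○○○○○
○○○○○○
○○●●○○
○●○○●○
●●●○●○
●○●○○○
○○v○○○
○○○○○○
k=27  ○○○○○○
○○○○○○
○○○○○○
○○●●○○
○●○○●○
●●●○●○
●○●○○○
○<●○○○
○○○○○○
k=28  ○○○○○○
○○○○○○
○○○○○○
○○●●○○
○●○○●○
●●●○●○
●^●○○○
○●●○○○
○○○○○○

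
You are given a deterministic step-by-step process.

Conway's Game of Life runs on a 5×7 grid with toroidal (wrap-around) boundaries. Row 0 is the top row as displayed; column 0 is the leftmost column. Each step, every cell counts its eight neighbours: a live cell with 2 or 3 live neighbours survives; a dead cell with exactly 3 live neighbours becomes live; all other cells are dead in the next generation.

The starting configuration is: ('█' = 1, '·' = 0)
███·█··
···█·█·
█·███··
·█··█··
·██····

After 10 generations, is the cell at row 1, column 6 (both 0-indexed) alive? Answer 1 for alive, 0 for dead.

0) ███·█··
···█·█·
█·███··
·█··█··
·██····
1) █···█··
█····██
·██··█·
█···█··
·······
2) █····█·
█···██·
·█··██·
·█·····
·······
3) ····██·
██·····
██··███
·······
·······
4) ·······
·█·····
·█···██
█····██
·······
5) ·······
█······
·█···█·
█····█·
······█
6) ·······
·······
██·····
█····█·
······█
7) ·······
·······
██····█
██·····
······█
8) ·······
█······
·█····█
·█·····
█······
9) ·······
█······
·█·····
·█·····
·······
10) ·······
·······
██·····
·······
·······

0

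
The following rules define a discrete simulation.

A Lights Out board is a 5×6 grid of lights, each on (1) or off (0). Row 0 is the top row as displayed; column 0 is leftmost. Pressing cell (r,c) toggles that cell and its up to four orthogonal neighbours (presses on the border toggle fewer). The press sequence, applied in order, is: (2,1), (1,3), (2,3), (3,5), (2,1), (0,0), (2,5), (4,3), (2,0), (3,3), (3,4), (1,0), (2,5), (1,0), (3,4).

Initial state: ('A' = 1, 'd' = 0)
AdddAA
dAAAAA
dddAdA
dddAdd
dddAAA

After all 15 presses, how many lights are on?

0) AdddAA
dAAAAA
dddAdA
dddAdd
dddAAA
1) AdddAA
ddAAAA
AAAAdA
dAdAdd
dddAAA
2) AddAAA
dddddA
AAAddA
dAdAdd
dddAAA
3) AddAAA
dddAdA
AAdAAA
dAdddd
dddAAA
4) AddAAA
dddAdA
AAdAAd
dAddAA
dddAAd
5) AddAAA
dAdAdA
ddAAAd
ddddAA
dddAAd
6) dAdAAA
AAdAdA
ddAAAd
ddddAA
dddAAd
7) dAdAAA
AAdAdd
ddAAdA
ddddAd
dddAAd
8) dAdAAA
AAdAdd
ddAAdA
dddAAd
ddAddd
9) dAdAAA
dAdAdd
AAAAdA
AddAAd
ddAddd
10) dAdAAA
dAdAdd
AAAddA
AdAddd
ddAAdd
11) dAdAAA
dAdAdd
AAAdAA
AdAAAA
ddAAAd
12) AAdAAA
AddAdd
dAAdAA
AdAAAA
ddAAAd
13) AAdAAA
AddAdA
dAAddd
AdAAAd
ddAAAd
14) dAdAAA
dAdAdA
AAAddd
AdAAAd
ddAAAd
15) dAdAAA
dAdAdA
AAAdAd
AdAddA
ddAAdd

16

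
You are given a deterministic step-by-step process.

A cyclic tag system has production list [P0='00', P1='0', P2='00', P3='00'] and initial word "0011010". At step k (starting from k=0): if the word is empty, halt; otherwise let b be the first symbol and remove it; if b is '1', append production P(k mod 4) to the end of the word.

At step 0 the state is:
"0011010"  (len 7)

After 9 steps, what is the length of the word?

3

0) "0011010"  (len 7)
1) "011010"  (len 6)
2) "11010"  (len 5)
3) "101000"  (len 6)
4) "0100000"  (len 7)
5) "100000"  (len 6)
6) "000000"  (len 6)
7) "00000"  (len 5)
8) "0000"  (len 4)
9) "000"  (len 3)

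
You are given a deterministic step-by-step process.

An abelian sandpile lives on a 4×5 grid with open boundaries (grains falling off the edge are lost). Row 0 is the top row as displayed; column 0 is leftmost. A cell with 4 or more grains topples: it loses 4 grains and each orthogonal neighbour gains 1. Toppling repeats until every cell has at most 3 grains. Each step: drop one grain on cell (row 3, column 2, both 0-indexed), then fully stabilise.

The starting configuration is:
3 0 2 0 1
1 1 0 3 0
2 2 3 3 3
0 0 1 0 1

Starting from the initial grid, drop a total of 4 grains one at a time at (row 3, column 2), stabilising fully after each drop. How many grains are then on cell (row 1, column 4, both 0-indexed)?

2

k=0  3 0 2 0 1
1 1 0 3 0
2 2 3 3 3
0 0 1 0 1
k=1  3 0 2 0 1
1 1 0 3 0
2 2 3 3 3
0 0 2 0 1
k=2  3 0 2 0 1
1 1 0 3 0
2 2 3 3 3
0 0 3 0 1
k=3  3 0 2 1 1
1 1 2 0 2
2 3 1 2 0
0 1 1 2 2
k=4  3 0 2 1 1
1 1 2 0 2
2 3 1 2 0
0 1 2 2 2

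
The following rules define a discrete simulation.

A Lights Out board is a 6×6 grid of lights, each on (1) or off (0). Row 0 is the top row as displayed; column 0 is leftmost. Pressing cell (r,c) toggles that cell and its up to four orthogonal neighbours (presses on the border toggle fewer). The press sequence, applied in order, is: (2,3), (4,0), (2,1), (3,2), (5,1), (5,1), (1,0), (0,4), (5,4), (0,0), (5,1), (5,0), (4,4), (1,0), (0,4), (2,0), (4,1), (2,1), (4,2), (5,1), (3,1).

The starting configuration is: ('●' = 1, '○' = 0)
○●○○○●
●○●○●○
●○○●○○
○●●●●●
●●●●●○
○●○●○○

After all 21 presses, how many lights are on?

step 0: ○●○○○●
●○●○●○
●○○●○○
○●●●●●
●●●●●○
○●○●○○
step 1: ○●○○○●
●○●●●○
●○●○●○
○●●○●●
●●●●●○
○●○●○○
step 2: ○●○○○●
●○●●●○
●○●○●○
●●●○●●
○○●●●○
●●○●○○
step 3: ○●○○○●
●●●●●○
○●○○●○
●○●○●●
○○●●●○
●●○●○○
step 4: ○●○○○●
●●●●●○
○●●○●○
●●○●●●
○○○●●○
●●○●○○
step 5: ○●○○○●
●●●●●○
○●●○●○
●●○●●●
○●○●●○
○○●●○○
step 6: ○●○○○●
●●●●●○
○●●○●○
●●○●●●
○○○●●○
●●○●○○
step 7: ●●○○○●
○○●●●○
●●●○●○
●●○●●●
○○○●●○
●●○●○○
step 8: ●●○●●○
○○●●○○
●●●○●○
●●○●●●
○○○●●○
●●○●○○
step 9: ●●○●●○
○○●●○○
●●●○●○
●●○●●●
○○○●○○
●●○○●●
step 10: ○○○●●○
●○●●○○
●●●○●○
●●○●●●
○○○●○○
●●○○●●
step 11: ○○○●●○
●○●●○○
●●●○●○
●●○●●●
○●○●○○
○○●○●●
step 12: ○○○●●○
●○●●○○
●●●○●○
●●○●●●
●●○●○○
●●●○●●
step 13: ○○○●●○
●○●●○○
●●●○●○
●●○●○●
●●○○●●
●●●○○●
step 14: ●○○●●○
○●●●○○
○●●○●○
●●○●○●
●●○○●●
●●●○○●
step 15: ●○○○○●
○●●●●○
○●●○●○
●●○●○●
●●○○●●
●●●○○●
step 16: ●○○○○●
●●●●●○
●○●○●○
○●○●○●
●●○○●●
●●●○○●
step 17: ●○○○○●
●●●●●○
●○●○●○
○○○●○●
○○●○●●
●○●○○●
step 18: ●○○○○●
●○●●●○
○●○○●○
○●○●○●
○○●○●●
●○●○○●
step 19: ●○○○○●
●○●●●○
○●○○●○
○●●●○●
○●○●●●
●○○○○●
step 20: ●○○○○●
●○●●●○
○●○○●○
○●●●○●
○○○●●●
○●●○○●
step 21: ●○○○○●
●○●●●○
○○○○●○
●○○●○●
○●○●●●
○●●○○●

17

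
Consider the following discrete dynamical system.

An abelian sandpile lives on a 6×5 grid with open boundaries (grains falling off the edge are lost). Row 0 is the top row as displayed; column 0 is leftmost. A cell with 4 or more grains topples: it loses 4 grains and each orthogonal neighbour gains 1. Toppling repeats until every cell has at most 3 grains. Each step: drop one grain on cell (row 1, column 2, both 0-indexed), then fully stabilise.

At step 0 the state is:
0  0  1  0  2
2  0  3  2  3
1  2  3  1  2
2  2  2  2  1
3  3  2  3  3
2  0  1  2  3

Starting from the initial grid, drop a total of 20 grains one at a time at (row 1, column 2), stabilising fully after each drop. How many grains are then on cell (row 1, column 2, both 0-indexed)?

3

step 0: 0  0  1  0  2
2  0  3  2  3
1  2  3  1  2
2  2  2  2  1
3  3  2  3  3
2  0  1  2  3
step 1: 0  0  2  0  2
2  1  1  3  3
1  3  0  2  2
2  2  3  2  1
3  3  2  3  3
2  0  1  2  3
step 2: 0  0  2  0  2
2  1  2  3  3
1  3  0  2  2
2  2  3  2  1
3  3  2  3  3
2  0  1  2  3
step 3: 0  0  2  0  2
2  1  3  3  3
1  3  0  2  2
2  2  3  2  1
3  3  2  3  3
2  0  1  2  3
step 4: 0  0  3  1  3
2  2  1  1  0
1  3  1  3  3
2  2  3  2  1
3  3  2  3  3
2  0  1  2  3
step 5: 0  0  3  1  3
2  2  2  1  0
1  3  1  3  3
2  2  3  2  1
3  3  2  3  3
2  0  1  2  3
step 6: 0  0  3  1  3
2  2  3  1  0
1  3  1  3  3
2  2  3  2  1
3  3  2  3  3
2  0  1  2  3
step 7: 0  1  0  2  3
2  3  1  2  0
1  3  2  3  3
2  2  3  2  1
3  3  2  3  3
2  0  1  2  3
step 8: 0  1  0  2  3
2  3  2  2  0
1  3  2  3  3
2  2  3  2  1
3  3  2  3  3
2  0  1  2  3
step 9: 0  1  0  2  3
2  3  3  2  0
1  3  2  3  3
2  2  3  2  1
3  3  2  3  3
2  0  1  2  3
step 10: 0  2  1  3  3
3  1  3  0  2
3  2  2  3  1
0  2  3  2  0
1  2  1  3  2
3  1  3  0  1
step 11: 0  2  2  3  3
3  2  0  1  2
3  2  3  3  1
0  2  3  2  0
1  2  1  3  2
3  1  3  0  1
step 12: 0  2  2  3  3
3  2  1  1  2
3  2  3  3  1
0  2  3  2  0
1  2  1  3  2
3  1  3  0  1
step 13: 0  2  2  3  3
3  2  2  1  2
3  2  3  3  1
0  2  3  2  0
1  2  1  3  2
3  1  3  0  1
step 14: 0  2  2  3  3
3  2  3  1  2
3  2  3  3  1
0  2  3  2  0
1  2  1  3  2
3  1  3  0  1
step 15: 0  2  3  3  3
3  3  1  3  2
3  3  2  1  2
0  3  1  1  1
1  2  3  0  3
3  1  3  1  1
step 16: 0  2  3  3  3
3  3  2  3  2
3  3  2  1  2
0  3  1  1  1
1  2  3  0  3
3  1  3  1  1
step 17: 0  2  3  3  3
3  3  3  3  2
3  3  2  1  2
0  3  1  1  1
1  2  3  0  3
3  1  3  1  1
step 18: 2  1  3  2  1
2  1  1  3  0
2  0  2  3  3
2  1  3  1  1
1  3  3  0  3
3  1  3  1  1
step 19: 2  1  3  2  1
2  1  2  3  0
2  0  2  3  3
2  1  3  1  1
1  3  3  0  3
3  1  3  1  1
step 20: 2  1  3  2  1
2  1  3  3  0
2  0  2  3  3
2  1  3  1  1
1  3  3  0  3
3  1  3  1  1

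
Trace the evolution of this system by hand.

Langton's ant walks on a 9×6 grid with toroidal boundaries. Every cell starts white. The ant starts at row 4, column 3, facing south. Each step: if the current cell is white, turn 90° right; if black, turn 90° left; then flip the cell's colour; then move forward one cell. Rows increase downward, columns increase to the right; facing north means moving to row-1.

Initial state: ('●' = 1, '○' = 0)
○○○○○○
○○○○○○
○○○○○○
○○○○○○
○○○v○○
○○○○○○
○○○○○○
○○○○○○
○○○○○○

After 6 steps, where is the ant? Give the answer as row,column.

5,4

k=0  ○○○○○○
○○○○○○
○○○○○○
○○○○○○
○○○v○○
○○○○○○
○○○○○○
○○○○○○
○○○○○○
k=1  ○○○○○○
○○○○○○
○○○○○○
○○○○○○
○○<●○○
○○○○○○
○○○○○○
○○○○○○
○○○○○○
k=2  ○○○○○○
○○○○○○
○○○○○○
○○^○○○
○○●●○○
○○○○○○
○○○○○○
○○○○○○
○○○○○○
k=3  ○○○○○○
○○○○○○
○○○○○○
○○●>○○
○○●●○○
○○○○○○
○○○○○○
○○○○○○
○○○○○○
k=4  ○○○○○○
○○○○○○
○○○○○○
○○●●○○
○○●v○○
○○○○○○
○○○○○○
○○○○○○
○○○○○○
k=5  ○○○○○○
○○○○○○
○○○○○○
○○●●○○
○○●○>○
○○○○○○
○○○○○○
○○○○○○
○○○○○○
k=6  ○○○○○○
○○○○○○
○○○○○○
○○●●○○
○○●○●○
○○○○v○
○○○○○○
○○○○○○
○○○○○○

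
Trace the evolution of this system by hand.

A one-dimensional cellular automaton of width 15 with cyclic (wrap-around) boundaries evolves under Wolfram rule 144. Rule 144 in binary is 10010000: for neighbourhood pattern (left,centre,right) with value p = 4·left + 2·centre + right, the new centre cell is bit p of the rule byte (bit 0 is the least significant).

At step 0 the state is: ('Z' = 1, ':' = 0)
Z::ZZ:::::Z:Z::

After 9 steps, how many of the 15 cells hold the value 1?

3

step 0: Z::ZZ:::::Z:Z::
step 1: :Z:::Z:::::::Z:
step 2: ::Z:::Z:::::::Z
step 3: Z::Z:::Z:::::::
step 4: :Z::Z:::Z::::::
step 5: ::Z::Z:::Z:::::
step 6: :::Z::Z:::Z::::
step 7: ::::Z::Z:::Z:::
step 8: :::::Z::Z:::Z::
step 9: ::::::Z::Z:::Z:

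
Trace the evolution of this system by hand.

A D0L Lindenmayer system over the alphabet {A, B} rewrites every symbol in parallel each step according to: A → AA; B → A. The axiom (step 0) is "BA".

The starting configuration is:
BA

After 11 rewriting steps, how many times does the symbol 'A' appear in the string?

k=0  BA
k=1  AAA
k=2  AAAAAA
k=3  AAAAAAAAAAAA
k=4  AAAAAAAAAAAAAAAAAAAAAAAA
k=5  AAAAAAAAAAAAAAAAAAAAAAAAAAAAAAAAAAAAAAAAAAAAAAAA
k=6  AAAAAAAAAAAAAAAAAAAAAAAAAAAAAAAAAAAAAAAAAAAAAAAAAAAAAAAAAAAAAAAAAAAAAAAAAAAAAAAAAAAAAAAAAAAAAAAA
k=7  AAAAAAAAAAAAAAAAAAAAAAAAAAAAAAAAAAAAAAAAAAAAAAAAAAAAAAAAAA…AAAAAAAAAAAAAAAAAAAAAAAAAAAAAAAAAAAAAAAAAAAAAAAAAAAAAAAAAA  (len 192)
k=8  AAAAAAAAAAAAAAAAAAAAAAAAAAAAAAAAAAAAAAAAAAAAAAAAAAAAAAAAAA…AAAAAAAAAAAAAAAAAAAAAAAAAAAAAAAAAAAAAAAAAAAAAAAAAAAAAAAAAA  (len 384)
k=9  AAAAAAAAAAAAAAAAAAAAAAAAAAAAAAAAAAAAAAAAAAAAAAAAAAAAAAAAAA…AAAAAAAAAAAAAAAAAAAAAAAAAAAAAAAAAAAAAAAAAAAAAAAAAAAAAAAAAA  (len 768)
k=10  AAAAAAAAAAAAAAAAAAAAAAAAAAAAAAAAAAAAAAAAAAAAAAAAAAAAAAAAAA…AAAAAAAAAAAAAAAAAAAAAAAAAAAAAAAAAAAAAAAAAAAAAAAAAAAAAAAAAA  (len 1536)
k=11  AAAAAAAAAAAAAAAAAAAAAAAAAAAAAAAAAAAAAAAAAAAAAAAAAAAAAAAAAA…AAAAAAAAAAAAAAAAAAAAAAAAAAAAAAAAAAAAAAAAAAAAAAAAAAAAAAAAAA  (len 3072)

3072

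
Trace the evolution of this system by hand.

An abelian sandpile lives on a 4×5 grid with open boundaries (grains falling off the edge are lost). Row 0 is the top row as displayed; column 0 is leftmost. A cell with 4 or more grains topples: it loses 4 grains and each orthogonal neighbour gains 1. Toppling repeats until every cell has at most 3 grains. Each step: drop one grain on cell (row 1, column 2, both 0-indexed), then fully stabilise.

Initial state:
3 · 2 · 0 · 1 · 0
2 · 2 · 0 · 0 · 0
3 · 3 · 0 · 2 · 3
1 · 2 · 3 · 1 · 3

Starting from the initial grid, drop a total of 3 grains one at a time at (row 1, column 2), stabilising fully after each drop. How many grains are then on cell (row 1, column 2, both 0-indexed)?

3

t=0: 3 · 2 · 0 · 1 · 0
2 · 2 · 0 · 0 · 0
3 · 3 · 0 · 2 · 3
1 · 2 · 3 · 1 · 3
t=1: 3 · 2 · 0 · 1 · 0
2 · 2 · 1 · 0 · 0
3 · 3 · 0 · 2 · 3
1 · 2 · 3 · 1 · 3
t=2: 3 · 2 · 0 · 1 · 0
2 · 2 · 2 · 0 · 0
3 · 3 · 0 · 2 · 3
1 · 2 · 3 · 1 · 3
t=3: 3 · 2 · 0 · 1 · 0
2 · 2 · 3 · 0 · 0
3 · 3 · 0 · 2 · 3
1 · 2 · 3 · 1 · 3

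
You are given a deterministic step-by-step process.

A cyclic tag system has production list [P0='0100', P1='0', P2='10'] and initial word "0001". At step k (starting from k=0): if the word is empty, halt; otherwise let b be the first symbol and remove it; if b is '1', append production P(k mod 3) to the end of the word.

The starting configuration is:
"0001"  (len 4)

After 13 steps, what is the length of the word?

0) "0001"  (len 4)
1) "001"  (len 3)
2) "01"  (len 2)
3) "1"  (len 1)
4) "0100"  (len 4)
5) "100"  (len 3)
6) "0010"  (len 4)
7) "010"  (len 3)
8) "10"  (len 2)
9) "010"  (len 3)
10) "10"  (len 2)
11) "00"  (len 2)
12) "0"  (len 1)
13) (halted — word empty)

0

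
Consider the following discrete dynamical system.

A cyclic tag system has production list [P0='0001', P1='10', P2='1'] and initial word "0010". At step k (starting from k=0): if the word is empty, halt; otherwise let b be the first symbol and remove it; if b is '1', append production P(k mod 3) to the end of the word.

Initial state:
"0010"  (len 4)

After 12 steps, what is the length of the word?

gen 0: "0010"  (len 4)
gen 1: "010"  (len 3)
gen 2: "10"  (len 2)
gen 3: "01"  (len 2)
gen 4: "1"  (len 1)
gen 5: "10"  (len 2)
gen 6: "01"  (len 2)
gen 7: "1"  (len 1)
gen 8: "10"  (len 2)
gen 9: "01"  (len 2)
gen 10: "1"  (len 1)
gen 11: "10"  (len 2)
gen 12: "01"  (len 2)

2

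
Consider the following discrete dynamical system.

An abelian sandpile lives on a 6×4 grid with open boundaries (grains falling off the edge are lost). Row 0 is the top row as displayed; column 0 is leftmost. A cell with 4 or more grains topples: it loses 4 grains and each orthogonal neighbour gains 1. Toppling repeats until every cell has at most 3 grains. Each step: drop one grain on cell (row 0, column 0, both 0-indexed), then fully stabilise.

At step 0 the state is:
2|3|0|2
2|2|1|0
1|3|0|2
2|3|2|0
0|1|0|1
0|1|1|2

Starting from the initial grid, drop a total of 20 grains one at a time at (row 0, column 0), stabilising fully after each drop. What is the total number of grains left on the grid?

gen 0: 2|3|0|2
2|2|1|0
1|3|0|2
2|3|2|0
0|1|0|1
0|1|1|2
gen 1: 3|3|0|2
2|2|1|0
1|3|0|2
2|3|2|0
0|1|0|1
0|1|1|2
gen 2: 1|0|1|2
3|3|1|0
1|3|0|2
2|3|2|0
0|1|0|1
0|1|1|2
gen 3: 2|0|1|2
3|3|1|0
1|3|0|2
2|3|2|0
0|1|0|1
0|1|1|2
gen 4: 3|0|1|2
3|3|1|0
1|3|0|2
2|3|2|0
0|1|0|1
0|1|1|2
gen 5: 1|2|1|2
1|1|2|0
3|1|1|2
3|0|3|0
0|2|0|1
0|1|1|2
gen 6: 2|2|1|2
1|1|2|0
3|1|1|2
3|0|3|0
0|2|0|1
0|1|1|2
gen 7: 3|2|1|2
1|1|2|0
3|1|1|2
3|0|3|0
0|2|0|1
0|1|1|2
gen 8: 0|3|1|2
2|1|2|0
3|1|1|2
3|0|3|0
0|2|0|1
0|1|1|2
gen 9: 1|3|1|2
2|1|2|0
3|1|1|2
3|0|3|0
0|2|0|1
0|1|1|2
gen 10: 2|3|1|2
2|1|2|0
3|1|1|2
3|0|3|0
0|2|0|1
0|1|1|2
gen 11: 3|3|1|2
2|1|2|0
3|1|1|2
3|0|3|0
0|2|0|1
0|1|1|2
gen 12: 1|0|2|2
3|2|2|0
3|1|1|2
3|0|3|0
0|2|0|1
0|1|1|2
gen 13: 2|0|2|2
3|2|2|0
3|1|1|2
3|0|3|0
0|2|0|1
0|1|1|2
gen 14: 3|0|2|2
3|2|2|0
3|1|1|2
3|0|3|0
0|2|0|1
0|1|1|2
gen 15: 1|1|2|2
1|3|2|0
1|2|1|2
0|1|3|0
1|2|0|1
0|1|1|2
gen 16: 2|1|2|2
1|3|2|0
1|2|1|2
0|1|3|0
1|2|0|1
0|1|1|2
gen 17: 3|1|2|2
1|3|2|0
1|2|1|2
0|1|3|0
1|2|0|1
0|1|1|2
gen 18: 0|2|2|2
2|3|2|0
1|2|1|2
0|1|3|0
1|2|0|1
0|1|1|2
gen 19: 1|2|2|2
2|3|2|0
1|2|1|2
0|1|3|0
1|2|0|1
0|1|1|2
gen 20: 2|2|2|2
2|3|2|0
1|2|1|2
0|1|3|0
1|2|0|1
0|1|1|2

33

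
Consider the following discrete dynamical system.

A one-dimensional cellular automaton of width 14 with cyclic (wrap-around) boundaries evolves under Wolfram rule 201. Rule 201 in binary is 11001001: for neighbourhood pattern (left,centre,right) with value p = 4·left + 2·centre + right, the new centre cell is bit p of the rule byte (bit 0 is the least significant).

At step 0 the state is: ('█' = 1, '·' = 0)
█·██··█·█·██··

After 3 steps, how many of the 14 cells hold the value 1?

t=0: █·██··█·█·██··
t=1: ··██······██··
t=2: █·██·████·██·█
t=3: █·██·████·██·█

10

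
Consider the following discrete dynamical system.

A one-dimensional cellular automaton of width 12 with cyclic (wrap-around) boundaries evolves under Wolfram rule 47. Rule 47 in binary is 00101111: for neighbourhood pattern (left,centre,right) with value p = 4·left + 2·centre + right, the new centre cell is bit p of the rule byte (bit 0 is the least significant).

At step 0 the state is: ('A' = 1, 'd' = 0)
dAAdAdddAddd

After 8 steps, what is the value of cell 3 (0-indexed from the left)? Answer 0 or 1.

step 0: dAAdAdddAddd
step 1: AAdAAdAAAdAA
step 2: ddAAdAAddAAd
step 3: AAAdAAddAAdd
step 4: AddAAddAAddA
step 5: ddAAddAAddAA
step 6: dAAddAAddAAd
step 7: AAddAAddAAdd
step 8: AddAAddAAddA

1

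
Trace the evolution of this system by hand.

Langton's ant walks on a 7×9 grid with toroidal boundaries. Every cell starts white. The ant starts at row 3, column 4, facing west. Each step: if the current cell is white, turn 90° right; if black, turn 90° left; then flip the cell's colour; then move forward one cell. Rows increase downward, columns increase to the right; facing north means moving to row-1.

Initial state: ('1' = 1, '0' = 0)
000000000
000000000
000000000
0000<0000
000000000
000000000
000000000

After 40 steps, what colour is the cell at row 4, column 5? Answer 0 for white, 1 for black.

gen 0: 000000000
000000000
000000000
0000<0000
000000000
000000000
000000000
gen 1: 000000000
000000000
0000^0000
000010000
000000000
000000000
000000000
gen 2: 000000000
000000000
00001>000
000010000
000000000
000000000
000000000
gen 3: 000000000
000000000
000011000
00001v000
000000000
000000000
000000000
gen 4: 000000000
000000000
000011000
0000<1000
000000000
000000000
000000000
gen 5: 000000000
000000000
000011000
000001000
0000v0000
000000000
000000000
gen 6: 000000000
000000000
000011000
000001000
000<10000
000000000
000000000
gen 7: 000000000
000000000
000011000
000^01000
000110000
000000000
000000000
gen 8: 000000000
000000000
000011000
0001>1000
000110000
000000000
000000000
gen 9: 000000000
000000000
000011000
000111000
0001v0000
000000000
000000000
gen 10: 000000000
000000000
000011000
000111000
00010>000
000000000
000000000
gen 11: 000000000
000000000
000011000
000111000
000101000
00000v000
000000000
gen 12: 000000000
000000000
000011000
000111000
000101000
0000<1000
000000000
gen 13: 000000000
000000000
000011000
000111000
0001^1000
000011000
000000000
gen 14: 000000000
000000000
000011000
000111000
00011>000
000011000
000000000
gen 15: 000000000
000000000
000011000
00011^000
000110000
000011000
000000000
gen 16: 000000000
000000000
000011000
0001<0000
000110000
000011000
000000000
gen 17: 000000000
000000000
000011000
000100000
0001v0000
000011000
000000000
gen 18: 000000000
000000000
000011000
000100000
00010>000
000011000
000000000
gen 19: 000000000
000000000
000011000
000100000
000101000
00001v000
000000000
gen 20: 000000000
000000000
000011000
000100000
000101000
000010>00
000000000
gen 21: 000000000
000000000
000011000
000100000
000101000
000010100
000000v00
gen 22: 000000000
000000000
000011000
000100000
000101000
000010100
00000<100
gen 23: 000000000
000000000
000011000
000100000
000101000
00001^100
000001100
gen 24: 000000000
000000000
000011000
000100000
000101000
000011>00
000001100
gen 25: 000000000
000000000
000011000
000100000
000101^00
000011000
000001100
gen 26: 000000000
000000000
000011000
000100000
0001011>0
000011000
000001100
gen 27: 000000000
000000000
000011000
000100000
000101110
0000110v0
000001100
gen 28: 000000000
000000000
000011000
000100000
000101110
000011<10
000001100
gen 29: 000000000
000000000
000011000
000100000
000101^10
000011110
000001100
gen 30: 000000000
000000000
000011000
000100000
00010<010
000011110
000001100
gen 31: 000000000
000000000
000011000
000100000
000100010
00001v110
000001100
gen 32: 000000000
000000000
000011000
000100000
000100010
000010>10
000001100
gen 33: 000000000
000000000
000011000
000100000
000100^10
000010010
000001100
gen 34: 000000000
000000000
000011000
000100000
0001001>0
000010010
000001100
gen 35: 000000000
000000000
000011000
0001000^0
000100100
000010010
000001100
gen 36: 000000000
000000000
000011000
00010001>
000100100
000010010
000001100
gen 37: 000000000
000000000
000011000
000100011
00010010v
000010010
000001100
gen 38: 000000000
000000000
000011000
000100011
0001001<1
000010010
000001100
gen 39: 000000000
000000000
000011000
0001000^1
000100111
000010010
000001100
gen 40: 000000000
000000000
000011000
000100<01
000100111
000010010
000001100

0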